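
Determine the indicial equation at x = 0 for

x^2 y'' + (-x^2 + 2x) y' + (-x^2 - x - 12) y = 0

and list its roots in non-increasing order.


Divide by x^2 to reach normal form y'' + P_1(x) y' + P_2(x) y = 0 with P_1(x) = -1 + 2/x and P_2(x) = -1 - 1/x - 12/x^2.
x = 0 is a singular point because the y'-coefficient -1 + 2/x has a pole at x = 0 and the y-coefficient -1 - 1/x - 12/x^2 has a pole at x = 0.
It is a regular singular point because x P_1(x) = p(x) = 2 - x and x^2 P_2(x) = q(x) = -x^2 - x - 12 are polynomials, hence analytic at x = 0.
p(0) = 2,  q(0) = -12.
Indicial equation: r(r-1) + p(0) r + q(0) = 0, i.e. r^2 + (p(0) - 1) r + q(0) = 0, i.e. r^2 + 1 r - 12 = 0.
Discriminant: (1)^2 - 4(-12) = 49, so r = (-1 ± 7)/2.
Solving: r_1 = 3, r_2 = -4.

indicial: r^2 + 1 r - 12 = 0; roots r_1 = 3, r_2 = -4


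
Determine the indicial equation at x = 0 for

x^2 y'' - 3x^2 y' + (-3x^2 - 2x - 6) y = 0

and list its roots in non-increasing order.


Divide by x^2 to reach normal form y'' + P_1(x) y' + P_2(x) y = 0 with P_1(x) = -3 and P_2(x) = -3 - 2/x - 6/x^2.
x = 0 is a singular point because the y-coefficient -3 - 2/x - 6/x^2 has a pole at x = 0.
It is a regular singular point because x P_1(x) = p(x) = -3x and x^2 P_2(x) = q(x) = -3x^2 - 2x - 6 are polynomials, hence analytic at x = 0.
p(0) = 0,  q(0) = -6.
Indicial equation: r(r-1) + p(0) r + q(0) = 0, i.e. r^2 + (p(0) - 1) r + q(0) = 0, i.e. r^2 - 1 r - 6 = 0.
Discriminant: (-1)^2 - 4(-6) = 25, so r = (1 ± 5)/2.
Solving: r_1 = 3, r_2 = -2.

indicial: r^2 - 1 r - 6 = 0; roots r_1 = 3, r_2 = -2


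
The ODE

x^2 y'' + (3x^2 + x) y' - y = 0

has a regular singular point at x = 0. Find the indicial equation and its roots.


Divide by x^2 to reach normal form y'' + P_1(x) y' + P_2(x) y = 0 with P_1(x) = 3 + 1/x and P_2(x) = -1/x^2.
x = 0 is a singular point because the y'-coefficient 3 + 1/x has a pole at x = 0 and the y-coefficient -1/x^2 has a pole at x = 0.
It is a regular singular point because x P_1(x) = p(x) = 3x + 1 and x^2 P_2(x) = q(x) = -1 are polynomials, hence analytic at x = 0.
p(0) = 1,  q(0) = -1.
Indicial equation: r(r-1) + p(0) r + q(0) = 0, i.e. r^2 + (p(0) - 1) r + q(0) = 0, i.e. r^2 - 1 = 0.
Discriminant: (0)^2 - 4(-1) = 4, so r = (0 ± 2)/2.
Solving: r_1 = 1, r_2 = -1.

indicial: r^2 - 1 = 0; roots r_1 = 1, r_2 = -1


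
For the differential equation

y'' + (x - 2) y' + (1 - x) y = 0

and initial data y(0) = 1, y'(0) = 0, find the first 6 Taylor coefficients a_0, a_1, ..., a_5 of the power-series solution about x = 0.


Ansatz: y(x) = sum_{n>=0} a_n x^n, so y'(x) = sum_{n>=1} n a_n x^(n-1) and y''(x) = sum_{n>=2} n(n-1) a_n x^(n-2).
Substitute into P(x) y'' + Q(x) y' + R(x) y = 0 with P(x) = 1, Q(x) = x - 2, R(x) = 1 - x, and match powers of x.
Initial conditions: a_0 = 1, a_1 = 0.
Setting the coefficient of each power of x to zero and solving order by order (substituting the coefficients already found):
  x^0: 2 a_2 - 2 a_1 + a_0 = 0  ->  2 a_2 = 2 a_1 - a_0 = -1  ->  a_2 = -1/2
  x^1: 6 a_3 - 4 a_2 + 2 a_1 - a_0 = 0  ->  6 a_3 = 4 a_2 - 2 a_1 + a_0 = -1  ->  a_3 = -1/6
  x^2: 12 a_4 - 6 a_3 + 3 a_2 - a_1 = 0  ->  12 a_4 = 6 a_3 - 3 a_2 + a_1 = 1/2  ->  a_4 = 1/24
  x^3: 20 a_5 - 8 a_4 + 4 a_3 - a_2 = 0  ->  20 a_5 = 8 a_4 - 4 a_3 + a_2 = 1/2  ->  a_5 = 1/40
Truncated series: y(x) = 1 - (1/2) x^2 - (1/6) x^3 + (1/24) x^4 + (1/40) x^5 + O(x^6).

a_0 = 1; a_1 = 0; a_2 = -1/2; a_3 = -1/6; a_4 = 1/24; a_5 = 1/40


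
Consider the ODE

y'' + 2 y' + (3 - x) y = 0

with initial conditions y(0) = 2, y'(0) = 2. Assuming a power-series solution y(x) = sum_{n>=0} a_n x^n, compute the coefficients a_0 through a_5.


Ansatz: y(x) = sum_{n>=0} a_n x^n, so y'(x) = sum_{n>=1} n a_n x^(n-1) and y''(x) = sum_{n>=2} n(n-1) a_n x^(n-2).
Substitute into P(x) y'' + Q(x) y' + R(x) y = 0 with P(x) = 1, Q(x) = 2, R(x) = 3 - x, and match powers of x.
Initial conditions: a_0 = 2, a_1 = 2.
Setting the coefficient of each power of x to zero and solving order by order (substituting the coefficients already found):
  x^0: 2 a_2 + 2 a_1 + 3 a_0 = 0  ->  2 a_2 = -2 a_1 - 3 a_0 = -10  ->  a_2 = -5
  x^1: 6 a_3 + 4 a_2 + 3 a_1 - a_0 = 0  ->  6 a_3 = -4 a_2 - 3 a_1 + a_0 = 16  ->  a_3 = 8/3
  x^2: 12 a_4 + 6 a_3 + 3 a_2 - a_1 = 0  ->  12 a_4 = -6 a_3 - 3 a_2 + a_1 = 1  ->  a_4 = 1/12
  x^3: 20 a_5 + 8 a_4 + 3 a_3 - a_2 = 0  ->  20 a_5 = -8 a_4 - 3 a_3 + a_2 = -41/3  ->  a_5 = -41/60
Truncated series: y(x) = 2 + 2 x - 5 x^2 + (8/3) x^3 + (1/12) x^4 - (41/60) x^5 + O(x^6).

a_0 = 2; a_1 = 2; a_2 = -5; a_3 = 8/3; a_4 = 1/12; a_5 = -41/60


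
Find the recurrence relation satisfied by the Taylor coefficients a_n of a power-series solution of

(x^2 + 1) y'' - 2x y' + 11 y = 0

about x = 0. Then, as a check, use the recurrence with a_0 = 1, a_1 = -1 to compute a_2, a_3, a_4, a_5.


Substitute y = sum_n a_n x^n.
(1 + 1 x^2) y'' contributes (n+2)(n+1) a_{n+2} + n(n-1) a_n at x^n.
-2 x y'(x) contributes -2 n a_n at x^n.
11 y(x) contributes 11 a_n at x^n.
Matching x^n: (n+2)(n+1) a_{n+2} + (n(n-1) - 2 n + 11) a_n = 0.
Thus a_{n+2} = (-n(n-1) + 2 n - 11) / ((n+1)(n+2)) * a_n.

Check with a_0 = 1, a_1 = -1 (apply the recurrence for n = 0, 1, 2, 3): a_0 = 1, a_1 = -1, a_2 = -11/2, a_3 = 3/2, a_4 = 33/8, a_5 = -33/40.

a_(n+2) = (-n(n-1) + 2 n - 11) / ((n+1)(n+2)) * a_n; check: a_0 = 1, a_1 = -1, a_2 = -11/2, a_3 = 3/2, a_4 = 33/8, a_5 = -33/40


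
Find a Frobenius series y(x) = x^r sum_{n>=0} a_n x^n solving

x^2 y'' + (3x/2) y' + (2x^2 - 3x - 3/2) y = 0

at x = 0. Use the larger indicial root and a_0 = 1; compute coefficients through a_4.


Write in Frobenius form y'' + (p(x)/x) y' + (q(x)/x^2) y = 0:
  p(x) = 3/2,  q(x) = 2x^2 - 3x - 3/2.
Indicial equation: r(r-1) + (3/2) r + (-3/2) = 0 -> roots r_1 = 1, r_2 = -3/2.
Take r = r_1 = 1. Let y(x) = x^r sum_{n>=0} a_n x^n with a_0 = 1.
Substitute y = x^r sum a_n x^n and match x^{r+n}. The recurrence is
  D(n) a_n - 3 a_{n-1} + 2 a_{n-2} = 0,  where D(n) = (r+n)(r+n-1) + (3/2)(r+n) + (-3/2).
  a_n = [3 a_{n-1} - 2 a_{n-2}] / D(n).
Since the indicial polynomial factors as (r - r_1)(r - r_2), D(n) = (r_1 + n - r_1)(r_1 + n - r_2) = n(n + 5/2).
Evaluating step by step (a_0 = 1):
  n = 1: D(1) = 1(1 + 5/2) = 7/2; numerator = 3(1) = 3; a_1 = (3)/(7/2) = 6/7
  n = 2: D(2) = 2(2 + 5/2) = 9; numerator = 3(6/7) - 2(1) = 4/7; a_2 = (4/7)/(9) = 4/63
  n = 3: D(3) = 3(3 + 5/2) = 33/2; numerator = 3(4/63) - 2(6/7) = -32/21; a_3 = (-32/21)/(33/2) = -64/693
  n = 4: D(4) = 4(4 + 5/2) = 26; numerator = 3(-64/693) - 2(4/63) = -40/99; a_4 = (-40/99)/(26) = -20/1287

r = 1; a_0 = 1; a_1 = 6/7; a_2 = 4/63; a_3 = -64/693; a_4 = -20/1287


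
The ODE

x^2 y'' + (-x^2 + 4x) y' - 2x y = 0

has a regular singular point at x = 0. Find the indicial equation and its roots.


Divide by x^2 to reach normal form y'' + P_1(x) y' + P_2(x) y = 0 with P_1(x) = -1 + 4/x and P_2(x) = -2/x.
x = 0 is a singular point because the y'-coefficient -1 + 4/x has a pole at x = 0 and the y-coefficient -2/x has a pole at x = 0.
It is a regular singular point because x P_1(x) = p(x) = 4 - x and x^2 P_2(x) = q(x) = -2x are polynomials, hence analytic at x = 0.
p(0) = 4,  q(0) = 0.
Indicial equation: r(r-1) + p(0) r + q(0) = 0, i.e. r^2 + (p(0) - 1) r + q(0) = 0, i.e. r^2 + 3 r = 0.
Discriminant: (3)^2 - 4(0) = 9, so r = (-3 ± 3)/2.
Solving: r_1 = 0, r_2 = -3.

indicial: r^2 + 3 r = 0; roots r_1 = 0, r_2 = -3


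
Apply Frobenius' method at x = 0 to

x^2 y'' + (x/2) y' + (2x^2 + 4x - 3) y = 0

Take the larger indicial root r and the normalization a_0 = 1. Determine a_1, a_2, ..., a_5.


Write in Frobenius form y'' + (p(x)/x) y' + (q(x)/x^2) y = 0:
  p(x) = 1/2,  q(x) = 2x^2 + 4x - 3.
Indicial equation: r(r-1) + (1/2) r + (-3) = 0 -> roots r_1 = 2, r_2 = -3/2.
Take r = r_1 = 2. Let y(x) = x^r sum_{n>=0} a_n x^n with a_0 = 1.
Substitute y = x^r sum a_n x^n and match x^{r+n}. The recurrence is
  D(n) a_n + 4 a_{n-1} + 2 a_{n-2} = 0,  where D(n) = (r+n)(r+n-1) + (1/2)(r+n) + (-3).
  a_n = [-4 a_{n-1} - 2 a_{n-2}] / D(n).
Since the indicial polynomial factors as (r - r_1)(r - r_2), D(n) = (r_1 + n - r_1)(r_1 + n - r_2) = n(n + 7/2).
Evaluating step by step (a_0 = 1):
  n = 1: D(1) = 1(1 + 7/2) = 9/2; numerator = -4(1) = -4; a_1 = (-4)/(9/2) = -8/9
  n = 2: D(2) = 2(2 + 7/2) = 11; numerator = -4(-8/9) - 2(1) = 14/9; a_2 = (14/9)/(11) = 14/99
  n = 3: D(3) = 3(3 + 7/2) = 39/2; numerator = -4(14/99) - 2(-8/9) = 40/33; a_3 = (40/33)/(39/2) = 80/1287
  n = 4: D(4) = 4(4 + 7/2) = 30; numerator = -4(80/1287) - 2(14/99) = -76/143; a_4 = (-76/143)/(30) = -38/2145
  n = 5: D(5) = 5(5 + 7/2) = 85/2; numerator = -4(-38/2145) - 2(80/1287) = -344/6435; a_5 = (-344/6435)/(85/2) = -688/546975

r = 2; a_0 = 1; a_1 = -8/9; a_2 = 14/99; a_3 = 80/1287; a_4 = -38/2145; a_5 = -688/546975


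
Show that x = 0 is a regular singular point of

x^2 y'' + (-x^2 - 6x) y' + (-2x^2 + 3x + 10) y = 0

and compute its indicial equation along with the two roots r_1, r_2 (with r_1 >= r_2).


Divide by x^2 to reach normal form y'' + P_1(x) y' + P_2(x) y = 0 with P_1(x) = -1 - 6/x and P_2(x) = -2 + 3/x + 10/x^2.
x = 0 is a singular point because the y'-coefficient -1 - 6/x has a pole at x = 0 and the y-coefficient -2 + 3/x + 10/x^2 has a pole at x = 0.
It is a regular singular point because x P_1(x) = p(x) = -x - 6 and x^2 P_2(x) = q(x) = -2x^2 + 3x + 10 are polynomials, hence analytic at x = 0.
p(0) = -6,  q(0) = 10.
Indicial equation: r(r-1) + p(0) r + q(0) = 0, i.e. r^2 + (p(0) - 1) r + q(0) = 0, i.e. r^2 - 7 r + 10 = 0.
Discriminant: (-7)^2 - 4(10) = 9, so r = (7 ± 3)/2.
Solving: r_1 = 5, r_2 = 2.

indicial: r^2 - 7 r + 10 = 0; roots r_1 = 5, r_2 = 2


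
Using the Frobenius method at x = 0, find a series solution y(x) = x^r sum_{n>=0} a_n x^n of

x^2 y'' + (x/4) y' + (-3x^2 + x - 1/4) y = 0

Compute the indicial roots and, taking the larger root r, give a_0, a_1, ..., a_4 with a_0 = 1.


Write in Frobenius form y'' + (p(x)/x) y' + (q(x)/x^2) y = 0:
  p(x) = 1/4,  q(x) = -3x^2 + x - 1/4.
Indicial equation: r(r-1) + (1/4) r + (-1/4) = 0 -> roots r_1 = 1, r_2 = -1/4.
Take r = r_1 = 1. Let y(x) = x^r sum_{n>=0} a_n x^n with a_0 = 1.
Substitute y = x^r sum a_n x^n and match x^{r+n}. The recurrence is
  D(n) a_n + 1 a_{n-1} - 3 a_{n-2} = 0,  where D(n) = (r+n)(r+n-1) + (1/4)(r+n) + (-1/4).
  a_n = [-1 a_{n-1} + 3 a_{n-2}] / D(n).
Since the indicial polynomial factors as (r - r_1)(r - r_2), D(n) = (r_1 + n - r_1)(r_1 + n - r_2) = n(n + 5/4).
Evaluating step by step (a_0 = 1):
  n = 1: D(1) = 1(1 + 5/4) = 9/4; numerator = -1(1) = -1; a_1 = (-1)/(9/4) = -4/9
  n = 2: D(2) = 2(2 + 5/4) = 13/2; numerator = -1(-4/9) + 3(1) = 31/9; a_2 = (31/9)/(13/2) = 62/117
  n = 3: D(3) = 3(3 + 5/4) = 51/4; numerator = -1(62/117) + 3(-4/9) = -218/117; a_3 = (-218/117)/(51/4) = -872/5967
  n = 4: D(4) = 4(4 + 5/4) = 21; numerator = -1(-872/5967) + 3(62/117) = 10358/5967; a_4 = (10358/5967)/(21) = 10358/125307

r = 1; a_0 = 1; a_1 = -4/9; a_2 = 62/117; a_3 = -872/5967; a_4 = 10358/125307


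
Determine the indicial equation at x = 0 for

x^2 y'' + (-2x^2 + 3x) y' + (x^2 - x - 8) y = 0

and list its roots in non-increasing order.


Divide by x^2 to reach normal form y'' + P_1(x) y' + P_2(x) y = 0 with P_1(x) = -2 + 3/x and P_2(x) = 1 - 1/x - 8/x^2.
x = 0 is a singular point because the y'-coefficient -2 + 3/x has a pole at x = 0 and the y-coefficient 1 - 1/x - 8/x^2 has a pole at x = 0.
It is a regular singular point because x P_1(x) = p(x) = 3 - 2x and x^2 P_2(x) = q(x) = x^2 - x - 8 are polynomials, hence analytic at x = 0.
p(0) = 3,  q(0) = -8.
Indicial equation: r(r-1) + p(0) r + q(0) = 0, i.e. r^2 + (p(0) - 1) r + q(0) = 0, i.e. r^2 + 2 r - 8 = 0.
Discriminant: (2)^2 - 4(-8) = 36, so r = (-2 ± 6)/2.
Solving: r_1 = 2, r_2 = -4.

indicial: r^2 + 2 r - 8 = 0; roots r_1 = 2, r_2 = -4


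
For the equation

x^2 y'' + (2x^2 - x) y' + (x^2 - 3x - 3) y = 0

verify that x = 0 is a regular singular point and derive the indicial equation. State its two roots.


Divide by x^2 to reach normal form y'' + P_1(x) y' + P_2(x) y = 0 with P_1(x) = 2 - 1/x and P_2(x) = 1 - 3/x - 3/x^2.
x = 0 is a singular point because the y'-coefficient 2 - 1/x has a pole at x = 0 and the y-coefficient 1 - 3/x - 3/x^2 has a pole at x = 0.
It is a regular singular point because x P_1(x) = p(x) = 2x - 1 and x^2 P_2(x) = q(x) = x^2 - 3x - 3 are polynomials, hence analytic at x = 0.
p(0) = -1,  q(0) = -3.
Indicial equation: r(r-1) + p(0) r + q(0) = 0, i.e. r^2 + (p(0) - 1) r + q(0) = 0, i.e. r^2 - 2 r - 3 = 0.
Discriminant: (-2)^2 - 4(-3) = 16, so r = (2 ± 4)/2.
Solving: r_1 = 3, r_2 = -1.

indicial: r^2 - 2 r - 3 = 0; roots r_1 = 3, r_2 = -1


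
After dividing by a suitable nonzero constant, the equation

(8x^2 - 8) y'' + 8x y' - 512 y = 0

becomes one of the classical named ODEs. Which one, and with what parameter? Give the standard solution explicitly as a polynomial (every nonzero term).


All three coefficients share the factor -8; dividing through by -8 gives  (1 - x^2) y'' - x y' + 64 y = 0.
This matches the Chebyshev equation (1 - x^2) y'' - x y' + n^2 y = 0 (note the -x y' term, not -2x y') with n^2 = 64, so n = 8; the polynomial solution is T_8(x).
With y = sum_k a_k x^k, matching x^k gives (k+2)(k+1) a_{k+2} = (k^2 - n^2) a_k = (k - 8)(k + 8) a_k. The right side vanishes at k = 8, so the series with the parity of 8 terminates at degree 8.
Standard normalization: leading coefficient of T_n is 2^(n-1), so a_8 = 2^7 = 128. Work downward with a_k = (k+1)(k+2) a_{k+2} / ((k - 8)(k + 8)):
  a_6 = (7)(8)(128) / ((6 - 8)(6 + 8)) = 7168/(-28) = -256
  a_4 = (5)(6)(-256) / ((4 - 8)(4 + 8)) = -7680/(-48) = 160
  a_2 = (3)(4)(160) / ((2 - 8)(2 + 8)) = 1920/(-60) = -32
  a_0 = (1)(2)(-32) / ((0 - 8)(0 + 8)) = -64/(-64) = 1
Hence T_8(x) = 128 x^8 - 256 x^6 + 160 x^4 - 32 x^2 + 1.

T_8(x); series = 128 x^8 - 256 x^6 + 160 x^4 - 32 x^2 + 1


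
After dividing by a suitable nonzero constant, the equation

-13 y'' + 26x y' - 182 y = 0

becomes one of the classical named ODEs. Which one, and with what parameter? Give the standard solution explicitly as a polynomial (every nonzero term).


All three coefficients share the factor -13; dividing through by -13 gives  y'' - 2x y' + 14 y = 0.
This matches the Hermite equation y'' - 2x y' + 2n y = 0 with 2n = 14, so n = 7; the polynomial solution is H_7(x).
With y = sum_k a_k x^k, matching x^k gives (k+2)(k+1) a_{k+2} = 2(k - n) a_k = 2(k - 7) a_k. The right side vanishes at k = 7, so the series with the parity of 7 terminates at degree 7.
Standard normalization: leading coefficient of H_n is 2^n, so a_7 = 2^7 = 128. Work downward with a_k = (k+1)(k+2) a_{k+2} / (2(k - n)):
  a_5 = (6)(7)(128) / (2(5 - 7)) = 5376/(-4) = -1344
  a_3 = (4)(5)(-1344) / (2(3 - 7)) = -26880/(-8) = 3360
  a_1 = (2)(3)(3360) / (2(1 - 7)) = 20160/(-12) = -1680
Hence H_7(x) = 128 x^7 - 1344 x^5 + 3360 x^3 - 1680 x.

H_7(x); series = 128 x^7 - 1344 x^5 + 3360 x^3 - 1680 x


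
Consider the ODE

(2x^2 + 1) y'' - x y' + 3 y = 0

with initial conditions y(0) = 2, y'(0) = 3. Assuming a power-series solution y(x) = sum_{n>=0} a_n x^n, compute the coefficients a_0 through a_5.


Ansatz: y(x) = sum_{n>=0} a_n x^n, so y'(x) = sum_{n>=1} n a_n x^(n-1) and y''(x) = sum_{n>=2} n(n-1) a_n x^(n-2).
Substitute into P(x) y'' + Q(x) y' + R(x) y = 0 with P(x) = 2x^2 + 1, Q(x) = -x, R(x) = 3, and match powers of x.
Initial conditions: a_0 = 2, a_1 = 3.
Setting the coefficient of each power of x to zero and solving order by order (substituting the coefficients already found):
  x^0: 2 a_2 + 3 a_0 = 0  ->  2 a_2 = -3 a_0 = -6  ->  a_2 = -3
  x^1: 6 a_3 + 2 a_1 = 0  ->  6 a_3 = -2 a_1 = -6  ->  a_3 = -1
  x^2: 12 a_4 + 5 a_2 = 0  ->  12 a_4 = -5 a_2 = 15  ->  a_4 = 5/4
  x^3: 20 a_5 + 12 a_3 = 0  ->  20 a_5 = -12 a_3 = 12  ->  a_5 = 3/5
Truncated series: y(x) = 2 + 3 x - 3 x^2 - x^3 + (5/4) x^4 + (3/5) x^5 + O(x^6).

a_0 = 2; a_1 = 3; a_2 = -3; a_3 = -1; a_4 = 5/4; a_5 = 3/5


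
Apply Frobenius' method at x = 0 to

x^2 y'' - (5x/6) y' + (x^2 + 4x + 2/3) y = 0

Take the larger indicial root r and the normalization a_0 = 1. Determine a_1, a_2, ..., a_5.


Write in Frobenius form y'' + (p(x)/x) y' + (q(x)/x^2) y = 0:
  p(x) = -5/6,  q(x) = x^2 + 4x + 2/3.
Indicial equation: r(r-1) + (-5/6) r + (2/3) = 0 -> roots r_1 = 4/3, r_2 = 1/2.
Take r = r_1 = 4/3. Let y(x) = x^r sum_{n>=0} a_n x^n with a_0 = 1.
Substitute y = x^r sum a_n x^n and match x^{r+n}. The recurrence is
  D(n) a_n + 4 a_{n-1} + 1 a_{n-2} = 0,  where D(n) = (r+n)(r+n-1) + (-5/6)(r+n) + (2/3).
  a_n = [-4 a_{n-1} - 1 a_{n-2}] / D(n).
Since the indicial polynomial factors as (r - r_1)(r - r_2), D(n) = (r_1 + n - r_1)(r_1 + n - r_2) = n(n + 5/6).
Evaluating step by step (a_0 = 1):
  n = 1: D(1) = 1(1 + 5/6) = 11/6; numerator = -4(1) = -4; a_1 = (-4)/(11/6) = -24/11
  n = 2: D(2) = 2(2 + 5/6) = 17/3; numerator = -4(-24/11) - 1(1) = 85/11; a_2 = (85/11)/(17/3) = 15/11
  n = 3: D(3) = 3(3 + 5/6) = 23/2; numerator = -4(15/11) - 1(-24/11) = -36/11; a_3 = (-36/11)/(23/2) = -72/253
  n = 4: D(4) = 4(4 + 5/6) = 58/3; numerator = -4(-72/253) - 1(15/11) = -57/253; a_4 = (-57/253)/(58/3) = -171/14674
  n = 5: D(5) = 5(5 + 5/6) = 175/6; numerator = -4(-171/14674) - 1(-72/253) = 2430/7337; a_5 = (2430/7337)/(175/6) = 2916/256795

r = 4/3; a_0 = 1; a_1 = -24/11; a_2 = 15/11; a_3 = -72/253; a_4 = -171/14674; a_5 = 2916/256795


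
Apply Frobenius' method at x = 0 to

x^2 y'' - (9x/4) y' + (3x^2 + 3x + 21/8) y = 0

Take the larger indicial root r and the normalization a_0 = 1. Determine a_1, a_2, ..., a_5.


Write in Frobenius form y'' + (p(x)/x) y' + (q(x)/x^2) y = 0:
  p(x) = -9/4,  q(x) = 3x^2 + 3x + 21/8.
Indicial equation: r(r-1) + (-9/4) r + (21/8) = 0 -> roots r_1 = 7/4, r_2 = 3/2.
Take r = r_1 = 7/4. Let y(x) = x^r sum_{n>=0} a_n x^n with a_0 = 1.
Substitute y = x^r sum a_n x^n and match x^{r+n}. The recurrence is
  D(n) a_n + 3 a_{n-1} + 3 a_{n-2} = 0,  where D(n) = (r+n)(r+n-1) + (-9/4)(r+n) + (21/8).
  a_n = [-3 a_{n-1} - 3 a_{n-2}] / D(n).
Since the indicial polynomial factors as (r - r_1)(r - r_2), D(n) = (r_1 + n - r_1)(r_1 + n - r_2) = n(n + 1/4).
Evaluating step by step (a_0 = 1):
  n = 1: D(1) = 1(1 + 1/4) = 5/4; numerator = -3(1) = -3; a_1 = (-3)/(5/4) = -12/5
  n = 2: D(2) = 2(2 + 1/4) = 9/2; numerator = -3(-12/5) - 3(1) = 21/5; a_2 = (21/5)/(9/2) = 14/15
  n = 3: D(3) = 3(3 + 1/4) = 39/4; numerator = -3(14/15) - 3(-12/5) = 22/5; a_3 = (22/5)/(39/4) = 88/195
  n = 4: D(4) = 4(4 + 1/4) = 17; numerator = -3(88/195) - 3(14/15) = -54/13; a_4 = (-54/13)/(17) = -54/221
  n = 5: D(5) = 5(5 + 1/4) = 105/4; numerator = -3(-54/221) - 3(88/195) = -686/1105; a_5 = (-686/1105)/(105/4) = -392/16575

r = 7/4; a_0 = 1; a_1 = -12/5; a_2 = 14/15; a_3 = 88/195; a_4 = -54/221; a_5 = -392/16575


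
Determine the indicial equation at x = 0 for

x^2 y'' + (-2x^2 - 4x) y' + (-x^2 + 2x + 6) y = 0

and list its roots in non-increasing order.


Divide by x^2 to reach normal form y'' + P_1(x) y' + P_2(x) y = 0 with P_1(x) = -2 - 4/x and P_2(x) = -1 + 2/x + 6/x^2.
x = 0 is a singular point because the y'-coefficient -2 - 4/x has a pole at x = 0 and the y-coefficient -1 + 2/x + 6/x^2 has a pole at x = 0.
It is a regular singular point because x P_1(x) = p(x) = -2x - 4 and x^2 P_2(x) = q(x) = -x^2 + 2x + 6 are polynomials, hence analytic at x = 0.
p(0) = -4,  q(0) = 6.
Indicial equation: r(r-1) + p(0) r + q(0) = 0, i.e. r^2 + (p(0) - 1) r + q(0) = 0, i.e. r^2 - 5 r + 6 = 0.
Discriminant: (-5)^2 - 4(6) = 1, so r = (5 ± 1)/2.
Solving: r_1 = 3, r_2 = 2.

indicial: r^2 - 5 r + 6 = 0; roots r_1 = 3, r_2 = 2


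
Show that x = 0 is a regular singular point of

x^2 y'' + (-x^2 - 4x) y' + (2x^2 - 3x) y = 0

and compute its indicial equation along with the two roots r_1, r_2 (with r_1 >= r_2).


Divide by x^2 to reach normal form y'' + P_1(x) y' + P_2(x) y = 0 with P_1(x) = -1 - 4/x and P_2(x) = 2 - 3/x.
x = 0 is a singular point because the y'-coefficient -1 - 4/x has a pole at x = 0 and the y-coefficient 2 - 3/x has a pole at x = 0.
It is a regular singular point because x P_1(x) = p(x) = -x - 4 and x^2 P_2(x) = q(x) = 2x^2 - 3x are polynomials, hence analytic at x = 0.
p(0) = -4,  q(0) = 0.
Indicial equation: r(r-1) + p(0) r + q(0) = 0, i.e. r^2 + (p(0) - 1) r + q(0) = 0, i.e. r^2 - 5 r = 0.
Discriminant: (-5)^2 - 4(0) = 25, so r = (5 ± 5)/2.
Solving: r_1 = 5, r_2 = 0.

indicial: r^2 - 5 r = 0; roots r_1 = 5, r_2 = 0


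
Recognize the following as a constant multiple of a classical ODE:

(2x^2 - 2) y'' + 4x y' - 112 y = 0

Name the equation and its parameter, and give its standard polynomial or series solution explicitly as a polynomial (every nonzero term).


All three coefficients share the factor -2; dividing through by -2 gives  (1 - x^2) y'' - 2x y' + 56 y = 0.
This matches the Legendre equation (1 - x^2) y'' - 2x y' + n(n+1) y = 0 (note the -2x y' term) with n(n+1) = 56, so n = 7; the polynomial solution is P_7(x).
With y = sum_k a_k x^k, matching x^k gives (k+2)(k+1) a_{k+2} = [k(k+1) - n(n+1)] a_k = (k - 7)(k + 8) a_k. The right side vanishes at k = 7, so the series with the parity of 7 terminates at degree 7.
Standard normalization (P_n(1) = 1): leading coefficient (2n)!/(2^n (n!)^2) = 87178291200/(128*25401600) = 429/16, so a_7 = 429/16. Work downward with a_k = (k+1)(k+2) a_{k+2} / ((k - 7)(k + 8)):
  a_5 = (6)(7)(429/16) / ((5 - 7)(5 + 8)) = (9009/8)/(-26) = -693/16
  a_3 = (4)(5)(-693/16) / ((3 - 7)(3 + 8)) = (-3465/4)/(-44) = 315/16
  a_1 = (2)(3)(315/16) / ((1 - 7)(1 + 8)) = (945/8)/(-54) = -35/16
Hence P_7(x) = 429 x^7/16 - 693 x^5/16 + 315 x^3/16 - 35 x/16.

P_7(x); series = 429 x^7/16 - 693 x^5/16 + 315 x^3/16 - 35 x/16


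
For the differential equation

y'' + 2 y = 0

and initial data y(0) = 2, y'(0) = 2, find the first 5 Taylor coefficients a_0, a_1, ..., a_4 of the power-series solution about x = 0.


Ansatz: y(x) = sum_{n>=0} a_n x^n, so y'(x) = sum_{n>=1} n a_n x^(n-1) and y''(x) = sum_{n>=2} n(n-1) a_n x^(n-2).
Substitute into P(x) y'' + Q(x) y' + R(x) y = 0 with P(x) = 1, Q(x) = 0, R(x) = 2, and match powers of x.
Initial conditions: a_0 = 2, a_1 = 2.
Setting the coefficient of each power of x to zero and solving order by order (substituting the coefficients already found):
  x^0: 2 a_2 + 2 a_0 = 0  ->  2 a_2 = -2 a_0 = -4  ->  a_2 = -2
  x^1: 6 a_3 + 2 a_1 = 0  ->  6 a_3 = -2 a_1 = -4  ->  a_3 = -2/3
  x^2: 12 a_4 + 2 a_2 = 0  ->  12 a_4 = -2 a_2 = 4  ->  a_4 = 1/3
Truncated series: y(x) = 2 + 2 x - 2 x^2 - (2/3) x^3 + (1/3) x^4 + O(x^5).

a_0 = 2; a_1 = 2; a_2 = -2; a_3 = -2/3; a_4 = 1/3


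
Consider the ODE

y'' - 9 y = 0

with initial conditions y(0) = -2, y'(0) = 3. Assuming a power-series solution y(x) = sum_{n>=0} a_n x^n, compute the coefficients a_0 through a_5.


Ansatz: y(x) = sum_{n>=0} a_n x^n, so y'(x) = sum_{n>=1} n a_n x^(n-1) and y''(x) = sum_{n>=2} n(n-1) a_n x^(n-2).
Substitute into P(x) y'' + Q(x) y' + R(x) y = 0 with P(x) = 1, Q(x) = 0, R(x) = -9, and match powers of x.
Initial conditions: a_0 = -2, a_1 = 3.
Setting the coefficient of each power of x to zero and solving order by order (substituting the coefficients already found):
  x^0: 2 a_2 - 9 a_0 = 0  ->  2 a_2 = 9 a_0 = -18  ->  a_2 = -9
  x^1: 6 a_3 - 9 a_1 = 0  ->  6 a_3 = 9 a_1 = 27  ->  a_3 = 9/2
  x^2: 12 a_4 - 9 a_2 = 0  ->  12 a_4 = 9 a_2 = -81  ->  a_4 = -27/4
  x^3: 20 a_5 - 9 a_3 = 0  ->  20 a_5 = 9 a_3 = 81/2  ->  a_5 = 81/40
Truncated series: y(x) = -2 + 3 x - 9 x^2 + (9/2) x^3 - (27/4) x^4 + (81/40) x^5 + O(x^6).

a_0 = -2; a_1 = 3; a_2 = -9; a_3 = 9/2; a_4 = -27/4; a_5 = 81/40


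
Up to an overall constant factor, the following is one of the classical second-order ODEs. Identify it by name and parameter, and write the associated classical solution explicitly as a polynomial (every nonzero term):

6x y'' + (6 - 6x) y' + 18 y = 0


All three coefficients share the factor 6; dividing through by 6 gives  x y'' + (1 - x) y' + 3 y = 0.
This matches the Laguerre equation x y'' + (1 - x) y' + n y = 0 with n = 3; the polynomial solution is L_3(x).
With y = sum_k a_k x^k, matching x^k gives (k+1)k a_{k+1} + (k+1) a_{k+1} - k a_k + n a_k = 0, i.e. (k+1)^2 a_{k+1} = (k - n) a_k = (k - 3) a_k. The right side vanishes at k = 3, so the series terminates at degree 3.
Standard normalization L_n(0) = 1 gives a_0 = 1. Work upward with a_{k+1} = (k - 3) a_k / (k+1)^2:
  a_1 = (0 - 3)(1) / 1^2 = -3/1 = -3
  a_2 = (1 - 3)(-3) / 2^2 = 6/4 = 3/2
  a_3 = (2 - 3)(3/2) / 3^2 = (-3/2)/9 = -1/6
Hence L_3(x) = -x^3/6 + 3 x^2/2 - 3 x + 1.

L_3(x); series = -x^3/6 + 3 x^2/2 - 3 x + 1


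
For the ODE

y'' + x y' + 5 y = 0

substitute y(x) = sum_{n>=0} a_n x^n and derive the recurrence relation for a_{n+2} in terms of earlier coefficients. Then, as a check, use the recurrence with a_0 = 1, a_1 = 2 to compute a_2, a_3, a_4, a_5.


Substitute y = sum_n a_n x^n.
y''(x) has coefficient (n+2)(n+1) a_{n+2} at x^n;
x y'(x) has coefficient n a_n at x^n (shift);
5 y(x) has coefficient 5 a_n at x^n.
Matching x^n: (n+2)(n+1) a_{n+2} + (n + 5) a_n = 0.
Thus a_{n+2} = (-n - 5) / ((n+1)(n+2)) * a_n.

Check with a_0 = 1, a_1 = 2 (apply the recurrence for n = 0, 1, 2, 3): a_0 = 1, a_1 = 2, a_2 = -5/2, a_3 = -2, a_4 = 35/24, a_5 = 4/5.

a_(n+2) = (-n - 5) / ((n+1)(n+2)) * a_n; check: a_0 = 1, a_1 = 2, a_2 = -5/2, a_3 = -2, a_4 = 35/24, a_5 = 4/5


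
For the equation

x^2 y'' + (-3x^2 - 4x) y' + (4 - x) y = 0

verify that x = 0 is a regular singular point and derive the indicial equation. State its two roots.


Divide by x^2 to reach normal form y'' + P_1(x) y' + P_2(x) y = 0 with P_1(x) = -3 - 4/x and P_2(x) = -1/x + 4/x^2.
x = 0 is a singular point because the y'-coefficient -3 - 4/x has a pole at x = 0 and the y-coefficient -1/x + 4/x^2 has a pole at x = 0.
It is a regular singular point because x P_1(x) = p(x) = -3x - 4 and x^2 P_2(x) = q(x) = 4 - x are polynomials, hence analytic at x = 0.
p(0) = -4,  q(0) = 4.
Indicial equation: r(r-1) + p(0) r + q(0) = 0, i.e. r^2 + (p(0) - 1) r + q(0) = 0, i.e. r^2 - 5 r + 4 = 0.
Discriminant: (-5)^2 - 4(4) = 9, so r = (5 ± 3)/2.
Solving: r_1 = 4, r_2 = 1.

indicial: r^2 - 5 r + 4 = 0; roots r_1 = 4, r_2 = 1


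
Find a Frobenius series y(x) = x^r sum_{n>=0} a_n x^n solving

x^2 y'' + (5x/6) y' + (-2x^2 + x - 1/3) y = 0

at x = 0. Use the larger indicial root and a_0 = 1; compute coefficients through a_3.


Write in Frobenius form y'' + (p(x)/x) y' + (q(x)/x^2) y = 0:
  p(x) = 5/6,  q(x) = -2x^2 + x - 1/3.
Indicial equation: r(r-1) + (5/6) r + (-1/3) = 0 -> roots r_1 = 2/3, r_2 = -1/2.
Take r = r_1 = 2/3. Let y(x) = x^r sum_{n>=0} a_n x^n with a_0 = 1.
Substitute y = x^r sum a_n x^n and match x^{r+n}. The recurrence is
  D(n) a_n + 1 a_{n-1} - 2 a_{n-2} = 0,  where D(n) = (r+n)(r+n-1) + (5/6)(r+n) + (-1/3).
  a_n = [-1 a_{n-1} + 2 a_{n-2}] / D(n).
Since the indicial polynomial factors as (r - r_1)(r - r_2), D(n) = (r_1 + n - r_1)(r_1 + n - r_2) = n(n + 7/6).
Evaluating step by step (a_0 = 1):
  n = 1: D(1) = 1(1 + 7/6) = 13/6; numerator = -1(1) = -1; a_1 = (-1)/(13/6) = -6/13
  n = 2: D(2) = 2(2 + 7/6) = 19/3; numerator = -1(-6/13) + 2(1) = 32/13; a_2 = (32/13)/(19/3) = 96/247
  n = 3: D(3) = 3(3 + 7/6) = 25/2; numerator = -1(96/247) + 2(-6/13) = -324/247; a_3 = (-324/247)/(25/2) = -648/6175

r = 2/3; a_0 = 1; a_1 = -6/13; a_2 = 96/247; a_3 = -648/6175


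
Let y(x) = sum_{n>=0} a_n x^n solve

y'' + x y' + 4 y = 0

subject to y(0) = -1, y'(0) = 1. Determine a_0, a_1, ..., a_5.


Ansatz: y(x) = sum_{n>=0} a_n x^n, so y'(x) = sum_{n>=1} n a_n x^(n-1) and y''(x) = sum_{n>=2} n(n-1) a_n x^(n-2).
Substitute into P(x) y'' + Q(x) y' + R(x) y = 0 with P(x) = 1, Q(x) = x, R(x) = 4, and match powers of x.
Initial conditions: a_0 = -1, a_1 = 1.
Setting the coefficient of each power of x to zero and solving order by order (substituting the coefficients already found):
  x^0: 2 a_2 + 4 a_0 = 0  ->  2 a_2 = -4 a_0 = 4  ->  a_2 = 2
  x^1: 6 a_3 + 5 a_1 = 0  ->  6 a_3 = -5 a_1 = -5  ->  a_3 = -5/6
  x^2: 12 a_4 + 6 a_2 = 0  ->  12 a_4 = -6 a_2 = -12  ->  a_4 = -1
  x^3: 20 a_5 + 7 a_3 = 0  ->  20 a_5 = -7 a_3 = 35/6  ->  a_5 = 7/24
Truncated series: y(x) = -1 + x + 2 x^2 - (5/6) x^3 - x^4 + (7/24) x^5 + O(x^6).

a_0 = -1; a_1 = 1; a_2 = 2; a_3 = -5/6; a_4 = -1; a_5 = 7/24


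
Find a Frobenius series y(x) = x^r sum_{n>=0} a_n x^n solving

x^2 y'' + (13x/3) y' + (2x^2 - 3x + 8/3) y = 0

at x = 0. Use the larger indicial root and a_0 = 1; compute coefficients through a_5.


Write in Frobenius form y'' + (p(x)/x) y' + (q(x)/x^2) y = 0:
  p(x) = 13/3,  q(x) = 2x^2 - 3x + 8/3.
Indicial equation: r(r-1) + (13/3) r + (8/3) = 0 -> roots r_1 = -4/3, r_2 = -2.
Take r = r_1 = -4/3. Let y(x) = x^r sum_{n>=0} a_n x^n with a_0 = 1.
Substitute y = x^r sum a_n x^n and match x^{r+n}. The recurrence is
  D(n) a_n - 3 a_{n-1} + 2 a_{n-2} = 0,  where D(n) = (r+n)(r+n-1) + (13/3)(r+n) + (8/3).
  a_n = [3 a_{n-1} - 2 a_{n-2}] / D(n).
Since the indicial polynomial factors as (r - r_1)(r - r_2), D(n) = (r_1 + n - r_1)(r_1 + n - r_2) = n(n + 2/3).
Evaluating step by step (a_0 = 1):
  n = 1: D(1) = 1(1 + 2/3) = 5/3; numerator = 3(1) = 3; a_1 = (3)/(5/3) = 9/5
  n = 2: D(2) = 2(2 + 2/3) = 16/3; numerator = 3(9/5) - 2(1) = 17/5; a_2 = (17/5)/(16/3) = 51/80
  n = 3: D(3) = 3(3 + 2/3) = 11; numerator = 3(51/80) - 2(9/5) = -27/16; a_3 = (-27/16)/(11) = -27/176
  n = 4: D(4) = 4(4 + 2/3) = 56/3; numerator = 3(-27/176) - 2(51/80) = -1527/880; a_4 = (-1527/880)/(56/3) = -4581/49280
  n = 5: D(5) = 5(5 + 2/3) = 85/3; numerator = 3(-4581/49280) - 2(-27/176) = 1377/49280; a_5 = (1377/49280)/(85/3) = 243/246400

r = -4/3; a_0 = 1; a_1 = 9/5; a_2 = 51/80; a_3 = -27/176; a_4 = -4581/49280; a_5 = 243/246400


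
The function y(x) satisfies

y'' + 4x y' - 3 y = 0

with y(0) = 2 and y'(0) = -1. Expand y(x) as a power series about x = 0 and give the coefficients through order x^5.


Ansatz: y(x) = sum_{n>=0} a_n x^n, so y'(x) = sum_{n>=1} n a_n x^(n-1) and y''(x) = sum_{n>=2} n(n-1) a_n x^(n-2).
Substitute into P(x) y'' + Q(x) y' + R(x) y = 0 with P(x) = 1, Q(x) = 4x, R(x) = -3, and match powers of x.
Initial conditions: a_0 = 2, a_1 = -1.
Setting the coefficient of each power of x to zero and solving order by order (substituting the coefficients already found):
  x^0: 2 a_2 - 3 a_0 = 0  ->  2 a_2 = 3 a_0 = 6  ->  a_2 = 3
  x^1: 6 a_3 + a_1 = 0  ->  6 a_3 = -a_1 = 1  ->  a_3 = 1/6
  x^2: 12 a_4 + 5 a_2 = 0  ->  12 a_4 = -5 a_2 = -15  ->  a_4 = -5/4
  x^3: 20 a_5 + 9 a_3 = 0  ->  20 a_5 = -9 a_3 = -3/2  ->  a_5 = -3/40
Truncated series: y(x) = 2 - x + 3 x^2 + (1/6) x^3 - (5/4) x^4 - (3/40) x^5 + O(x^6).

a_0 = 2; a_1 = -1; a_2 = 3; a_3 = 1/6; a_4 = -5/4; a_5 = -3/40


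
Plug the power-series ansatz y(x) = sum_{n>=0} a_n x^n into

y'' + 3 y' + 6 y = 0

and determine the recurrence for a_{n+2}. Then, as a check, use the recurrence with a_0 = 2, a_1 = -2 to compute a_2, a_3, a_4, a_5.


Substitute y = sum_n a_n x^n.
y''(x) has coefficient (n+2)(n+1) a_{n+2} at x^n;
3 y'(x) has coefficient 3 (n+1) a_{n+1} at x^n;
6 y(x) has coefficient 6 a_n at x^n.
Matching x^n: (n+2)(n+1) a_{n+2} + 3 (n+1) a_{n+1} + 6 a_n = 0.
Thus a_{n+2} = [-3 (n+1) a_{n+1} - 6 a_n] / ((n+1)(n+2)).

Check with a_0 = 2, a_1 = -2 (apply the recurrence for n = 0, 1, 2, 3): a_0 = 2, a_1 = -2, a_2 = -3, a_3 = 5, a_4 = -9/4, a_5 = -3/20.

a_(n+2) = [-3 (n+1) a_(n+1) - 6 a_n] / ((n+1)(n+2)); check: a_0 = 2, a_1 = -2, a_2 = -3, a_3 = 5, a_4 = -9/4, a_5 = -3/20


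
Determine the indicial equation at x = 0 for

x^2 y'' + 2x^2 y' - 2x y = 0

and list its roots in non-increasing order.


Divide by x^2 to reach normal form y'' + P_1(x) y' + P_2(x) y = 0 with P_1(x) = 2 and P_2(x) = -2/x.
x = 0 is a singular point because the y-coefficient -2/x has a pole at x = 0.
It is a regular singular point because x P_1(x) = p(x) = 2x and x^2 P_2(x) = q(x) = -2x are polynomials, hence analytic at x = 0.
p(0) = 0,  q(0) = 0.
Indicial equation: r(r-1) + p(0) r + q(0) = 0, i.e. r^2 + (p(0) - 1) r + q(0) = 0, i.e. r^2 - 1 r = 0.
Discriminant: (-1)^2 - 4(0) = 1, so r = (1 ± 1)/2.
Solving: r_1 = 1, r_2 = 0.

indicial: r^2 - 1 r = 0; roots r_1 = 1, r_2 = 0


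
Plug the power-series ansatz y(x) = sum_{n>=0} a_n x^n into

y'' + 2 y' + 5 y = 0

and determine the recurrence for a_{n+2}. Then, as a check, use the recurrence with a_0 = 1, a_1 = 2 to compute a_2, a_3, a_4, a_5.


Substitute y = sum_n a_n x^n.
y''(x) has coefficient (n+2)(n+1) a_{n+2} at x^n;
2 y'(x) has coefficient 2 (n+1) a_{n+1} at x^n;
5 y(x) has coefficient 5 a_n at x^n.
Matching x^n: (n+2)(n+1) a_{n+2} + 2 (n+1) a_{n+1} + 5 a_n = 0.
Thus a_{n+2} = [-2 (n+1) a_{n+1} - 5 a_n] / ((n+1)(n+2)).

Check with a_0 = 1, a_1 = 2 (apply the recurrence for n = 0, 1, 2, 3): a_0 = 1, a_1 = 2, a_2 = -9/2, a_3 = 4/3, a_4 = 29/24, a_5 = -49/60.

a_(n+2) = [-2 (n+1) a_(n+1) - 5 a_n] / ((n+1)(n+2)); check: a_0 = 1, a_1 = 2, a_2 = -9/2, a_3 = 4/3, a_4 = 29/24, a_5 = -49/60


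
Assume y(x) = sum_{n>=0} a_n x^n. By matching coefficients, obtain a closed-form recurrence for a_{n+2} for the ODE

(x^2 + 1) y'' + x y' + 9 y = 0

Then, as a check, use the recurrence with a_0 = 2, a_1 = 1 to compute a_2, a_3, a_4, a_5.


Substitute y = sum_n a_n x^n.
(1 + 1 x^2) y'' contributes (n+2)(n+1) a_{n+2} + n(n-1) a_n at x^n.
x y'(x) contributes n a_n at x^n.
9 y(x) contributes 9 a_n at x^n.
Matching x^n: (n+2)(n+1) a_{n+2} + (n(n-1) + n + 9) a_n = 0.
Thus a_{n+2} = (-n(n-1) - n - 9) / ((n+1)(n+2)) * a_n.

Check with a_0 = 2, a_1 = 1 (apply the recurrence for n = 0, 1, 2, 3): a_0 = 2, a_1 = 1, a_2 = -9, a_3 = -5/3, a_4 = 39/4, a_5 = 3/2.

a_(n+2) = (-n(n-1) - n - 9) / ((n+1)(n+2)) * a_n; check: a_0 = 2, a_1 = 1, a_2 = -9, a_3 = -5/3, a_4 = 39/4, a_5 = 3/2


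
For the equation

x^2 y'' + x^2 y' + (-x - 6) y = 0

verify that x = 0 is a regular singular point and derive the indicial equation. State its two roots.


Divide by x^2 to reach normal form y'' + P_1(x) y' + P_2(x) y = 0 with P_1(x) = 1 and P_2(x) = -1/x - 6/x^2.
x = 0 is a singular point because the y-coefficient -1/x - 6/x^2 has a pole at x = 0.
It is a regular singular point because x P_1(x) = p(x) = x and x^2 P_2(x) = q(x) = -x - 6 are polynomials, hence analytic at x = 0.
p(0) = 0,  q(0) = -6.
Indicial equation: r(r-1) + p(0) r + q(0) = 0, i.e. r^2 + (p(0) - 1) r + q(0) = 0, i.e. r^2 - 1 r - 6 = 0.
Discriminant: (-1)^2 - 4(-6) = 25, so r = (1 ± 5)/2.
Solving: r_1 = 3, r_2 = -2.

indicial: r^2 - 1 r - 6 = 0; roots r_1 = 3, r_2 = -2


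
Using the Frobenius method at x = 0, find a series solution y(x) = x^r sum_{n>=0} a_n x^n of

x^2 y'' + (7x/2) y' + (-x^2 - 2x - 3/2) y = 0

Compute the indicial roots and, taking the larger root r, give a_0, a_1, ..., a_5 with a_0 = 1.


Write in Frobenius form y'' + (p(x)/x) y' + (q(x)/x^2) y = 0:
  p(x) = 7/2,  q(x) = -x^2 - 2x - 3/2.
Indicial equation: r(r-1) + (7/2) r + (-3/2) = 0 -> roots r_1 = 1/2, r_2 = -3.
Take r = r_1 = 1/2. Let y(x) = x^r sum_{n>=0} a_n x^n with a_0 = 1.
Substitute y = x^r sum a_n x^n and match x^{r+n}. The recurrence is
  D(n) a_n - 2 a_{n-1} - 1 a_{n-2} = 0,  where D(n) = (r+n)(r+n-1) + (7/2)(r+n) + (-3/2).
  a_n = [2 a_{n-1} + 1 a_{n-2}] / D(n).
Since the indicial polynomial factors as (r - r_1)(r - r_2), D(n) = (r_1 + n - r_1)(r_1 + n - r_2) = n(n + 7/2).
Evaluating step by step (a_0 = 1):
  n = 1: D(1) = 1(1 + 7/2) = 9/2; numerator = 2(1) = 2; a_1 = (2)/(9/2) = 4/9
  n = 2: D(2) = 2(2 + 7/2) = 11; numerator = 2(4/9) + 1(1) = 17/9; a_2 = (17/9)/(11) = 17/99
  n = 3: D(3) = 3(3 + 7/2) = 39/2; numerator = 2(17/99) + 1(4/9) = 26/33; a_3 = (26/33)/(39/2) = 4/99
  n = 4: D(4) = 4(4 + 7/2) = 30; numerator = 2(4/99) + 1(17/99) = 25/99; a_4 = (25/99)/(30) = 5/594
  n = 5: D(5) = 5(5 + 7/2) = 85/2; numerator = 2(5/594) + 1(4/99) = 17/297; a_5 = (17/297)/(85/2) = 2/1485

r = 1/2; a_0 = 1; a_1 = 4/9; a_2 = 17/99; a_3 = 4/99; a_4 = 5/594; a_5 = 2/1485


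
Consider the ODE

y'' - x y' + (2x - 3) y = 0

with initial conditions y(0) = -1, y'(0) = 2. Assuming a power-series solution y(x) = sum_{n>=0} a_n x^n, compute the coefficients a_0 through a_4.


Ansatz: y(x) = sum_{n>=0} a_n x^n, so y'(x) = sum_{n>=1} n a_n x^(n-1) and y''(x) = sum_{n>=2} n(n-1) a_n x^(n-2).
Substitute into P(x) y'' + Q(x) y' + R(x) y = 0 with P(x) = 1, Q(x) = -x, R(x) = 2x - 3, and match powers of x.
Initial conditions: a_0 = -1, a_1 = 2.
Setting the coefficient of each power of x to zero and solving order by order (substituting the coefficients already found):
  x^0: 2 a_2 - 3 a_0 = 0  ->  2 a_2 = 3 a_0 = -3  ->  a_2 = -3/2
  x^1: 6 a_3 - 4 a_1 + 2 a_0 = 0  ->  6 a_3 = 4 a_1 - 2 a_0 = 10  ->  a_3 = 5/3
  x^2: 12 a_4 - 5 a_2 + 2 a_1 = 0  ->  12 a_4 = 5 a_2 - 2 a_1 = -23/2  ->  a_4 = -23/24
Truncated series: y(x) = -1 + 2 x - (3/2) x^2 + (5/3) x^3 - (23/24) x^4 + O(x^5).

a_0 = -1; a_1 = 2; a_2 = -3/2; a_3 = 5/3; a_4 = -23/24


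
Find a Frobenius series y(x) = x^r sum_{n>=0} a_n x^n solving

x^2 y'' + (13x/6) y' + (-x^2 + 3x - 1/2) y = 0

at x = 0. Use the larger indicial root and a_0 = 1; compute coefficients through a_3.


Write in Frobenius form y'' + (p(x)/x) y' + (q(x)/x^2) y = 0:
  p(x) = 13/6,  q(x) = -x^2 + 3x - 1/2.
Indicial equation: r(r-1) + (13/6) r + (-1/2) = 0 -> roots r_1 = 1/3, r_2 = -3/2.
Take r = r_1 = 1/3. Let y(x) = x^r sum_{n>=0} a_n x^n with a_0 = 1.
Substitute y = x^r sum a_n x^n and match x^{r+n}. The recurrence is
  D(n) a_n + 3 a_{n-1} - 1 a_{n-2} = 0,  where D(n) = (r+n)(r+n-1) + (13/6)(r+n) + (-1/2).
  a_n = [-3 a_{n-1} + 1 a_{n-2}] / D(n).
Since the indicial polynomial factors as (r - r_1)(r - r_2), D(n) = (r_1 + n - r_1)(r_1 + n - r_2) = n(n + 11/6).
Evaluating step by step (a_0 = 1):
  n = 1: D(1) = 1(1 + 11/6) = 17/6; numerator = -3(1) = -3; a_1 = (-3)/(17/6) = -18/17
  n = 2: D(2) = 2(2 + 11/6) = 23/3; numerator = -3(-18/17) + 1(1) = 71/17; a_2 = (71/17)/(23/3) = 213/391
  n = 3: D(3) = 3(3 + 11/6) = 29/2; numerator = -3(213/391) + 1(-18/17) = -1053/391; a_3 = (-1053/391)/(29/2) = -2106/11339

r = 1/3; a_0 = 1; a_1 = -18/17; a_2 = 213/391; a_3 = -2106/11339


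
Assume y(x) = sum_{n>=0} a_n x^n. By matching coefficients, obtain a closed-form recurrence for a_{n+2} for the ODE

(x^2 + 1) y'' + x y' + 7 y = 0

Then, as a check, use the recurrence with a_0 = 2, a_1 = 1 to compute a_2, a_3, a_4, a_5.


Substitute y = sum_n a_n x^n.
(1 + 1 x^2) y'' contributes (n+2)(n+1) a_{n+2} + n(n-1) a_n at x^n.
x y'(x) contributes n a_n at x^n.
7 y(x) contributes 7 a_n at x^n.
Matching x^n: (n+2)(n+1) a_{n+2} + (n(n-1) + n + 7) a_n = 0.
Thus a_{n+2} = (-n(n-1) - n - 7) / ((n+1)(n+2)) * a_n.

Check with a_0 = 2, a_1 = 1 (apply the recurrence for n = 0, 1, 2, 3): a_0 = 2, a_1 = 1, a_2 = -7, a_3 = -4/3, a_4 = 77/12, a_5 = 16/15.

a_(n+2) = (-n(n-1) - n - 7) / ((n+1)(n+2)) * a_n; check: a_0 = 2, a_1 = 1, a_2 = -7, a_3 = -4/3, a_4 = 77/12, a_5 = 16/15


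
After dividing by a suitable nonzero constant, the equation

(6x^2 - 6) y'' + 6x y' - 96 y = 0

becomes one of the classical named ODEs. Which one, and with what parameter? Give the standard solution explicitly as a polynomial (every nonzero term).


All three coefficients share the factor -6; dividing through by -6 gives  (1 - x^2) y'' - x y' + 16 y = 0.
This matches the Chebyshev equation (1 - x^2) y'' - x y' + n^2 y = 0 (note the -x y' term, not -2x y') with n^2 = 16, so n = 4; the polynomial solution is T_4(x).
With y = sum_k a_k x^k, matching x^k gives (k+2)(k+1) a_{k+2} = (k^2 - n^2) a_k = (k - 4)(k + 4) a_k. The right side vanishes at k = 4, so the series with the parity of 4 terminates at degree 4.
Standard normalization: leading coefficient of T_n is 2^(n-1), so a_4 = 2^3 = 8. Work downward with a_k = (k+1)(k+2) a_{k+2} / ((k - 4)(k + 4)):
  a_2 = (3)(4)(8) / ((2 - 4)(2 + 4)) = 96/(-12) = -8
  a_0 = (1)(2)(-8) / ((0 - 4)(0 + 4)) = -16/(-16) = 1
Hence T_4(x) = 8 x^4 - 8 x^2 + 1.

T_4(x); series = 8 x^4 - 8 x^2 + 1


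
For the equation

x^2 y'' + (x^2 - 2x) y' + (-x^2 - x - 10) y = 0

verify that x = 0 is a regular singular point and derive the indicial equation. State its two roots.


Divide by x^2 to reach normal form y'' + P_1(x) y' + P_2(x) y = 0 with P_1(x) = 1 - 2/x and P_2(x) = -1 - 1/x - 10/x^2.
x = 0 is a singular point because the y'-coefficient 1 - 2/x has a pole at x = 0 and the y-coefficient -1 - 1/x - 10/x^2 has a pole at x = 0.
It is a regular singular point because x P_1(x) = p(x) = x - 2 and x^2 P_2(x) = q(x) = -x^2 - x - 10 are polynomials, hence analytic at x = 0.
p(0) = -2,  q(0) = -10.
Indicial equation: r(r-1) + p(0) r + q(0) = 0, i.e. r^2 + (p(0) - 1) r + q(0) = 0, i.e. r^2 - 3 r - 10 = 0.
Discriminant: (-3)^2 - 4(-10) = 49, so r = (3 ± 7)/2.
Solving: r_1 = 5, r_2 = -2.

indicial: r^2 - 3 r - 10 = 0; roots r_1 = 5, r_2 = -2
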